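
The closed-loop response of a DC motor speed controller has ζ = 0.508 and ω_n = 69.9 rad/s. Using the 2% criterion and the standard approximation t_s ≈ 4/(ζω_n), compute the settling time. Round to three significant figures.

t_s ≈ 0.113 s

t_s ≈ 4/(ζω_n) = 4/(0.508 × 69.9) = 0.113 s.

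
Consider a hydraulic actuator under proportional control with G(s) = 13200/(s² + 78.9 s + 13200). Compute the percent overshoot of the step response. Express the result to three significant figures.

Comparing the denominator to s² + 2ζω_n s + ω_n²: ω_n = √13200 = 115 rad/s, and 2ζω_n = 78.9 so ζ = 78.9/(2·115) = 0.343.
Overshoot: exp(−π·0.343/√(1−0.343²)) = 0.317, i.e. 31.7%.

%OS ≈ 31.7%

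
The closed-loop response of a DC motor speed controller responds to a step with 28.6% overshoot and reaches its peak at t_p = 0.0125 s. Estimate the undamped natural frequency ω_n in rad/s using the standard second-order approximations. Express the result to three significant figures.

ω_n ≈ 271 rad/s

The overshoot fixes ζ = −ln(OS)/√(π²+ln²(OS)) = 0.370.
From t_p = π/ω_d, ω_d = π/0.0125 = 251 rad/s, so ω_n = ω_d/√(1−ζ²) = 271 rad/s.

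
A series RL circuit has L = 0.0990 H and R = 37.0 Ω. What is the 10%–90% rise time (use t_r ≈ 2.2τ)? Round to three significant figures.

τ = L/R = 0.0990/37.0 = 0.00268 s.
t_r ≈ 2.2τ = 0.00589 s.

t_r ≈ 0.00589 s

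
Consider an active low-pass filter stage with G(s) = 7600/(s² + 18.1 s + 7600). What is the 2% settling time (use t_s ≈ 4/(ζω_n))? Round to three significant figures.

t_s ≈ 0.442 s

Matching coefficients with s² + 2ζω_n s + ω_n² gives ω_n² = 7600 ⇒ ω_n = 87.2 rad/s, and ζ = 18.1/(2ω_n) = 0.104.
t_s ≈ 4/(ζω_n) = 4/(0.104·87.2) = 0.442 s.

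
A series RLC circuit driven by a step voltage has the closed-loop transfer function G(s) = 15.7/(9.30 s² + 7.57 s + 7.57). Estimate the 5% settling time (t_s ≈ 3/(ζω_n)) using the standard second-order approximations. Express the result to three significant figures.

Dividing through by 9.30: denominator becomes s² + 0.8140 s + 0.8140.
So ω_n = √0.8140 = 0.902 rad/s and ζ = 0.8140/(2·0.902) = 0.451.
t_s ≈ 3/(ζω_n) = 7.37 s.

t_s ≈ 7.37 s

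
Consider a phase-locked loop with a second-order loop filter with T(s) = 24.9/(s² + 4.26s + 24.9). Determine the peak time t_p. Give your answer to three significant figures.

t_p ≈ 0.696 s

ω_n = √24.9 = 4.99 rad/s; ζ = 4.26/(2·4.99) = 0.427.
The damped frequency ω_d = ω_n√(1−ζ²) = 4.51 rad/s. Then t_p = π/ω_d = 0.696 s.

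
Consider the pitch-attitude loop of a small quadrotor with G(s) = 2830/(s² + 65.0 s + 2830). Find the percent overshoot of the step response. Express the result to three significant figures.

%OS ≈ 8.85%

Comparing the denominator to s² + 2ζω_n s + ω_n²: ω_n = √2830 = 53.2 rad/s, and 2ζω_n = 65.0 so ζ = 65.0/(2·53.2) = 0.611.
%OS = 100 e^{−πζ/√(1−ζ²)} with ζ = 0.611 gives 8.85%.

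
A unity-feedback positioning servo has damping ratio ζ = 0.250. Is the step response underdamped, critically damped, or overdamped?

underdamped

Since ζ = 0.250 < 1, the system is underdamped.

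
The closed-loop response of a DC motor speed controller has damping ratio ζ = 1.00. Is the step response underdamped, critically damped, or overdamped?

critically damped

Since ζ = 1, the system is critically damped.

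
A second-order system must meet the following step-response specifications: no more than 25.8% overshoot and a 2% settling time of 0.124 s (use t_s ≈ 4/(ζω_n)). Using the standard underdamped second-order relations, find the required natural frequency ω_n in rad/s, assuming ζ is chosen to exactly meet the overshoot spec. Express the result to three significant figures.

From %OS = 100·exp(−πζ/√(1−ζ²)), invert to get ζ = −ln(OS)/√(π² + ln²(OS)) with OS = 0.258.
−ln 0.258 = 1.355, so ζ = 1.355/√(π² + 1.835) = 0.396.
From t_s ≈ 4/(ζω_n): ω_n = 4/(ζ·t_s) = 4/(0.396·0.124) = 81.5 rad/s.

ω_n ≈ 81.5 rad/s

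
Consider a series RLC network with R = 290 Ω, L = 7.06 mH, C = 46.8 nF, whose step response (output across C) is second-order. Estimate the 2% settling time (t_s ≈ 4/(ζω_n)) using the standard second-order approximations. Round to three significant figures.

t_s ≈ 0.000195 s

For a series RLC circuit (capacitor voltage as output), ω_n = 1/√(LC) = 1/√(7.06 mH · 46.8 nF) = 55000 rad/s.
ζ = (R/2)·√(C/L) = (290/2)·√(46.8 nF/7.06 mH) = 0.373.
t_s ≈ 4/(ζω_n) = 0.000195 s.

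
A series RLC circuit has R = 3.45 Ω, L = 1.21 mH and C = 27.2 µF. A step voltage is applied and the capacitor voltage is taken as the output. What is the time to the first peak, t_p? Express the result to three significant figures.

t_p ≈ 0.000590 s

For a series RLC circuit (capacitor voltage as output), ω_n = 1/√(LC) = 1/√(1.21 mH · 27.2 µF) = 5510 rad/s.
ζ = (R/2)·√(C/L) = (3.45/2)·√(27.2 µF/1.21 mH) = 0.259.
ω_d = 5510·√(1 − 0.259²) = 5320 rad/s. t_p = π/ω_d = 0.000590 s.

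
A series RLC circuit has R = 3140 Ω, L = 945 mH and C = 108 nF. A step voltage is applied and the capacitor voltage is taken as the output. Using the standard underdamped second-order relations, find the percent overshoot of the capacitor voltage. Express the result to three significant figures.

For a series RLC circuit (capacitor voltage as output), ω_n = 1/√(LC) = 1/√(945 mH · 108 nF) = 3130 rad/s.
ζ = (R/2)·√(C/L) = (3140/2)·√(108 nF/945 mH) = 0.531.
Overshoot: exp(−π·0.531/√(1−0.531²)) = 0.140, i.e. 14.0%.

%OS ≈ 14.0%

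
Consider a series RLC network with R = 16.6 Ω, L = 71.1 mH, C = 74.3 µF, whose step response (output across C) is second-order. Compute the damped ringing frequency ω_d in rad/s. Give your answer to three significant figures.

For a series RLC circuit (capacitor voltage as output), ω_n = 1/√(LC) = 1/√(71.1 mH · 74.3 µF) = 435 rad/s.
ζ = (R/2)·√(C/L) = (16.6/2)·√(74.3 µF/71.1 mH) = 0.268.
ω_d = ω_n√(1−ζ²) = 419 rad/s.

ω_d ≈ 419 rad/s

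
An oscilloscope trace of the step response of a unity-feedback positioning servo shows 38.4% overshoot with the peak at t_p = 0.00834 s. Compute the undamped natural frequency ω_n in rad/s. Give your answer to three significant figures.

ζ from %OS: ζ = |ln 0.384|/√(π²+ln²0.384) = 0.291.
From t_p = π/ω_d, ω_d = π/0.00834 = 377 rad/s, so ω_n = ω_d/√(1−ζ²) = 394 rad/s.

ω_n ≈ 394 rad/s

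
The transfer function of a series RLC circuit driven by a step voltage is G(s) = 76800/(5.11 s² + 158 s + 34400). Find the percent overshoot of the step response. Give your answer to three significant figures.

Dividing through by 5.11: denominator becomes s² + 30.92 s + 6732.
So ω_n = √6732 = 82.0 rad/s and ζ = 30.92/(2·82.0) = 0.188.
Overshoot: exp(−π·0.188/√(1−0.188²)) = 0.547, i.e. 54.7%.

%OS ≈ 54.7%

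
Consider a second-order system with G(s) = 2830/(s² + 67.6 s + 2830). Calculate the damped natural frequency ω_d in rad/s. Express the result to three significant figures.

Matching coefficients with s² + 2ζω_n s + ω_n² gives ω_n² = 2830 ⇒ ω_n = 53.2 rad/s, and ζ = 67.6/(2ω_n) = 0.635.
ω_d = ω_n√(1−ζ²) = 41.1 rad/s.

ω_d ≈ 41.1 rad/s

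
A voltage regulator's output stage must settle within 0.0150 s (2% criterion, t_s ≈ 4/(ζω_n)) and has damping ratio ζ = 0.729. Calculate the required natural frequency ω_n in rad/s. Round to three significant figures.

Rearranging t_s ≈ 4/(ζω_n) gives ω_n = 4/(ζ·t_s) = 4/(0.729 × 0.0150) = 366 rad/s.

ω_n ≈ 366 rad/s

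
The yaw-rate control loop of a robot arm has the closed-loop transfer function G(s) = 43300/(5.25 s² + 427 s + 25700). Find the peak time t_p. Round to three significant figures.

t_p ≈ 0.0552 s

Dividing through by 5.25: denominator becomes s² + 81.33 s + 4895.
So ω_n = √4895 = 70.0 rad/s and ζ = 81.33/(2·70.0) = 0.581.
The damped frequency ω_d = ω_n√(1−ζ²) = 56.9 rad/s. t_p = π/ω_d = 0.0552 s.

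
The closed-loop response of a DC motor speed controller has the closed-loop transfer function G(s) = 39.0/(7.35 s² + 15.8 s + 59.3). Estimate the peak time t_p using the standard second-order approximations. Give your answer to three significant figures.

Dividing through by 7.35: denominator becomes s² + 2.150 s + 8.068.
So ω_n = √8.068 = 2.84 rad/s and ζ = 2.150/(2·2.84) = 0.378.
ω_d = ω_n√(1−ζ²) = 2.63 rad/s. t_p = π/ω_d = 1.19 s.

t_p ≈ 1.19 s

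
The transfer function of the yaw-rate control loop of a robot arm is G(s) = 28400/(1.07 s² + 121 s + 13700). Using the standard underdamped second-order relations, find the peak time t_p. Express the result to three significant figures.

t_p ≈ 0.0321 s

Dividing through by 1.07: denominator becomes s² + 113.1 s + 12800.
So ω_n = √12800 = 113 rad/s and ζ = 113.1/(2·113) = 0.500.
The damped frequency ω_d = ω_n√(1−ζ²) = 98.0 rad/s. t_p = π/ω_d = 0.0321 s.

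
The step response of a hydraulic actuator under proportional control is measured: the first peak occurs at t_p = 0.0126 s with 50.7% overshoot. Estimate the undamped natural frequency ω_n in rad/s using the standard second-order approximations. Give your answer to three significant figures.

ω_n ≈ 255 rad/s

From the overshoot, ζ = −ln(OS)/√(π²+ln²(OS)) = 0.211.
From t_p = π/ω_d, ω_d = π/0.0126 = 249 rad/s, so ω_n = ω_d/√(1−ζ²) = 255 rad/s.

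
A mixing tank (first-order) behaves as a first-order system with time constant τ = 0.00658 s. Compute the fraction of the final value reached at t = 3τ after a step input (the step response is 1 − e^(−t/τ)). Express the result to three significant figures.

y/y_∞ ≈ 0.950

y(t)/y_∞ = 1 − e^(−t/τ) = 1 − e^(−3) = 1 − e^(−3.00) = 0.950.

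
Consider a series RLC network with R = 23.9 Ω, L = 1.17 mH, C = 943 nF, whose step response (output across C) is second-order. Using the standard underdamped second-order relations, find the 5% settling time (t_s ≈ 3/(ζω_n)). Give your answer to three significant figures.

For a series RLC circuit (capacitor voltage as output), ω_n = 1/√(LC) = 1/√(1.17 mH · 943 nF) = 30100 rad/s.
ζ = (R/2)·√(C/L) = (23.9/2)·√(943 nF/1.17 mH) = 0.339.
t_s ≈ 3/(ζω_n) = 0.000294 s.

t_s ≈ 0.000294 s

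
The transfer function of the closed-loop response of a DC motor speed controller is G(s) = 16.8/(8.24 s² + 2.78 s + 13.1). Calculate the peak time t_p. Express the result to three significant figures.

Dividing through by 8.24: denominator becomes s² + 0.3374 s + 1.590.
So ω_n = √1.590 = 1.26 rad/s and ζ = 0.3374/(2·1.26) = 0.134.
The damped frequency ω_d = ω_n√(1−ζ²) = 1.25 rad/s. t_p = π/ω_d = 2.51 s.

t_p ≈ 2.51 s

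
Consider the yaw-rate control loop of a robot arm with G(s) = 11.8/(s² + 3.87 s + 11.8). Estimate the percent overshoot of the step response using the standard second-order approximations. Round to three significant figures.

%OS ≈ 11.7%

Comparing the denominator to s² + 2ζω_n s + ω_n²: ω_n = √11.8 = 3.44 rad/s, and 2ζω_n = 3.87 so ζ = 3.87/(2·3.44) = 0.563.
%OS = 100·exp(−πζ/√(1−ζ²)) = 11.7%.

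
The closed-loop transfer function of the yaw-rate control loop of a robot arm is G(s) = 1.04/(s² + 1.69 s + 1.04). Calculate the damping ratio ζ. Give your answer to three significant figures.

ζ ≈ 0.829

Comparing the denominator to s² + 2ζω_n s + ω_n²: ω_n = √1.04 = 1.02 rad/s, and 2ζω_n = 1.69 so ζ = 1.69/(2·1.02) = 0.829.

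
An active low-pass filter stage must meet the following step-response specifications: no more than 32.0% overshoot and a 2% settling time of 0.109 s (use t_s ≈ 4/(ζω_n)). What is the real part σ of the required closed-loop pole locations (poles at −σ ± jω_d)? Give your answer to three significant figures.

The settling-time spec alone fixes σ = ζω_n = 4/t_s = 4/0.109 = 36.7.
(Overshoot then fixes ζ = 0.341 and hence ω_d = σ·√(1−ζ²)/ζ = 101 rad/s.)

σ ≈ 36.7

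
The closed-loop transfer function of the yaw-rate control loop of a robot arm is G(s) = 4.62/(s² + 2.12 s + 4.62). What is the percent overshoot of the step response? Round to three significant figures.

%OS ≈ 16.8%

Comparing the denominator to s² + 2ζω_n s + ω_n²: ω_n = √4.62 = 2.15 rad/s, and 2ζω_n = 2.12 so ζ = 2.12/(2·2.15) = 0.493.
%OS = 100 e^{−πζ/√(1−ζ²)} with ζ = 0.493 gives 16.8%.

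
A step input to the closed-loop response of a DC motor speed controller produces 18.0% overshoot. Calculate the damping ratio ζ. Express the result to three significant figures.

Inverting the overshoot relation: ζ = |ln 0.180|/√(π² + ln²0.180) = 0.479.

ζ ≈ 0.479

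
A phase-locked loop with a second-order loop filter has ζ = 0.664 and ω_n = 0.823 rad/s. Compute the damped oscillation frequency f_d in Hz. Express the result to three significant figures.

f_d ≈ 0.0979 Hz

ω_d = ω_n√(1−ζ²) = 0.823·√0.559 = 0.615 rad/s.
f_d = ω_d/(2π) = 0.0979 Hz.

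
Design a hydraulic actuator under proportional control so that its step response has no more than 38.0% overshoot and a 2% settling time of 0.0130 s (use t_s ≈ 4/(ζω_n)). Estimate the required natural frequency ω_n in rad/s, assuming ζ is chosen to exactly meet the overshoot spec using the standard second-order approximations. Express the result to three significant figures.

ζ = −ln(OS)/√(π² + (ln OS)²). With OS = 0.380, ln OS = −0.9676 and ζ = 0.9676/3.287 = 0.294.
From t_s ≈ 4/(ζω_n): ω_n = 4/(ζ·t_s) = 4/(0.294·0.0130) = 1050 rad/s.

ω_n ≈ 1050 rad/s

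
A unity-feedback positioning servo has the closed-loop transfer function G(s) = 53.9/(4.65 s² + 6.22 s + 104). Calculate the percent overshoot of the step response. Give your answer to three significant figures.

Dividing through by 4.65: denominator becomes s² + 1.338 s + 22.37.
So ω_n = √22.37 = 4.73 rad/s and ζ = 1.338/(2·4.73) = 0.141.
Overshoot: exp(−π·0.141/√(1−0.141²)) = 0.638, i.e. 63.8%.

%OS ≈ 63.8%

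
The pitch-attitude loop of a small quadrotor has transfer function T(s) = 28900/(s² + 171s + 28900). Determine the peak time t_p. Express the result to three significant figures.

t_p ≈ 0.0214 s

Matching coefficients with s² + 2ζω_n s + ω_n² gives ω_n² = 28900 ⇒ ω_n = 170 rad/s, and ζ = 171/(2ω_n) = 0.503.
ω_d = 170·√(1 − 0.503²) = 147 rad/s. Then t_p = π/ω_d = 0.0214 s.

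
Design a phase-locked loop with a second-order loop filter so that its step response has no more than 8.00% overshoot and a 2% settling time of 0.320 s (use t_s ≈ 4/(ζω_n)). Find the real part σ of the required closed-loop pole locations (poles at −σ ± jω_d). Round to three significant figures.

The settling-time spec alone fixes σ = ζω_n = 4/t_s = 4/0.320 = 12.5.
(Overshoot then fixes ζ = 0.627 and hence ω_d = σ·√(1−ζ²)/ζ = 15.5 rad/s.)

σ ≈ 12.5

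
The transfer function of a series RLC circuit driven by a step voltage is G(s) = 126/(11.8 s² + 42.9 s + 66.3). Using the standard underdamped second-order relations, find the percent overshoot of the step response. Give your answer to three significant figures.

%OS ≈ 2.34%

Dividing through by 11.8: denominator becomes s² + 3.636 s + 5.619.
So ω_n = √5.619 = 2.37 rad/s and ζ = 3.636/(2·2.37) = 0.767.
Overshoot: exp(−π·0.767/√(1−0.767²)) = 0.0234, i.e. 2.34%.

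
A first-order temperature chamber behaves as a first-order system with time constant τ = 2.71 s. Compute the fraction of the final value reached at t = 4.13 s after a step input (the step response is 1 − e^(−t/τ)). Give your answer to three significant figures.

y(t)/y_∞ = 1 − e^(−t/τ) = 1 − e^(−4.13/2.71) = 1 − e^(−1.52) = 0.782.

y/y_∞ ≈ 0.782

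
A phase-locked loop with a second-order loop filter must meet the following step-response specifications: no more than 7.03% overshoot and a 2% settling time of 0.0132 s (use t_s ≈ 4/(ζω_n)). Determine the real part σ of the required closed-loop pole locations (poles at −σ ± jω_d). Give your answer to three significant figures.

The settling-time spec alone fixes σ = ζω_n = 4/t_s = 4/0.0132 = 303.
(Overshoot then fixes ζ = 0.645 and hence ω_d = σ·√(1−ζ²)/ζ = 359 rad/s.)

σ ≈ 303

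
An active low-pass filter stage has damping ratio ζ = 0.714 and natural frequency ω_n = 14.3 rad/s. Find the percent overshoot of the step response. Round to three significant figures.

%OS ≈ 4.06%

For an underdamped second-order system, %OS = 100·exp(−πζ/√(1−ζ²)).
πζ/√(1−ζ²) = π·0.714/√(1−0.510) = 3.204, so %OS = 100·e^(−3.204) = 4.06%.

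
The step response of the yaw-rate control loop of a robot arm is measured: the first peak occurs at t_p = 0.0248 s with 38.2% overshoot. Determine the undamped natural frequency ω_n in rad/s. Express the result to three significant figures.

The overshoot fixes ζ = −ln(OS)/√(π²+ln²(OS)) = 0.293.
t_p = π/ω_d ⇒ ω_d = 127 rad/s; then ω_n = ω_d/√(1−ζ²) = 132 rad/s.

ω_n ≈ 132 rad/s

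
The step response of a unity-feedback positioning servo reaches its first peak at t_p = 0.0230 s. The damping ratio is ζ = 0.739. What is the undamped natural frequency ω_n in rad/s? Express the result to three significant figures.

ω_n ≈ 203 rad/s

Peak time t_p = π/ω_d, so ω_d = π/t_p = π/0.0230 = 137 rad/s.
ω_n = ω_d/√(1−ζ²) = 137/√0.454 = 203 rad/s.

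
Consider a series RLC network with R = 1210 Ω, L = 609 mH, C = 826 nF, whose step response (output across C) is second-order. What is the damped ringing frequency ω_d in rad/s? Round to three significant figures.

ω_d ≈ 1000 rad/s

For a series RLC circuit (capacitor voltage as output), ω_n = 1/√(LC) = 1/√(609 mH · 826 nF) = 1410 rad/s.
ζ = (R/2)·√(C/L) = (1210/2)·√(826 nF/609 mH) = 0.705.
The damped frequency ω_d = ω_n√(1−ζ²) = 1000 rad/s.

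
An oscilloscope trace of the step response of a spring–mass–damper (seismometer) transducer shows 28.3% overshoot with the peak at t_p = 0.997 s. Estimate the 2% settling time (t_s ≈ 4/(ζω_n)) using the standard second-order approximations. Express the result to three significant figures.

ζ from %OS: ζ = |ln 0.283|/√(π²+ln²0.283) = 0.373.
From t_p = π/ω_d, ω_d = π/0.997 = 3.15 rad/s, so ω_n = ω_d/√(1−ζ²) = 3.40 rad/s.
t_s ≈ 4/(ζω_n) = 4/(0.373·3.40) = 3.16 s.

t_s ≈ 3.16 s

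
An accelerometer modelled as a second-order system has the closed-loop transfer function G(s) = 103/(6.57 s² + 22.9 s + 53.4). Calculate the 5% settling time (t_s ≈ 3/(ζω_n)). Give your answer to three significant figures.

t_s ≈ 1.72 s

Dividing through by 6.57: denominator becomes s² + 3.486 s + 8.128.
So ω_n = √8.128 = 2.85 rad/s and ζ = 3.486/(2·2.85) = 0.611.
t_s ≈ 3/(ζω_n) = 1.72 s.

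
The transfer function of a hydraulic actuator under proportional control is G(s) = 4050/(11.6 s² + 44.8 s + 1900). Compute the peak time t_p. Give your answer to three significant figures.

Dividing through by 11.6: denominator becomes s² + 3.862 s + 163.8.
So ω_n = √163.8 = 12.8 rad/s and ζ = 3.862/(2·12.8) = 0.151.
ω_d = 12.8·√(1 − 0.151²) = 12.7 rad/s. t_p = π/ω_d = 0.248 s.

t_p ≈ 0.248 s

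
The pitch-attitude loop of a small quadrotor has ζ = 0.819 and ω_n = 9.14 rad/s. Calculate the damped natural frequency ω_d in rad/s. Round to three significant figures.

ω_d ≈ 5.24 rad/s

ω_d = ω_n√(1−ζ²) = 9.14·√0.329 = 5.24 rad/s.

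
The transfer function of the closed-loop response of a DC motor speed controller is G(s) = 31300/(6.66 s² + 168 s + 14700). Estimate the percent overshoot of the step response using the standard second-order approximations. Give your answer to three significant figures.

Dividing through by 6.66: denominator becomes s² + 25.23 s + 2207.
So ω_n = √2207 = 47.0 rad/s and ζ = 25.23/(2·47.0) = 0.268.
%OS = 100 e^{−πζ/√(1−ζ²)} with ζ = 0.268 gives 41.7%.

%OS ≈ 41.7%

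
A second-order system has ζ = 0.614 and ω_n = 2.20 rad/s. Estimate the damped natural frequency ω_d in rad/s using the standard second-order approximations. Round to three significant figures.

ω_d = ω_n√(1−ζ²) = 2.20·√0.623 = 1.74 rad/s.

ω_d ≈ 1.74 rad/s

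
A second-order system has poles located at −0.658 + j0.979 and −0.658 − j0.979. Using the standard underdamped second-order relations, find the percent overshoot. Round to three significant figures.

%OS ≈ 12.1%

The poles are at −σ ± jω_d with σ = 0.658 and ω_d = 0.979, so ω_n = √(σ²+ω_d²) = 1.18 rad/s and ζ = σ/ω_n = 0.558.
%OS = 100·exp(−πζ/√(1−ζ²)) = 12.1%.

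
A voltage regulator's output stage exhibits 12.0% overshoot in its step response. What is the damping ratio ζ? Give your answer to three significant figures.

Inverting the overshoot relation: ζ = |ln 0.120|/√(π² + ln²0.120) = 0.559.

ζ ≈ 0.559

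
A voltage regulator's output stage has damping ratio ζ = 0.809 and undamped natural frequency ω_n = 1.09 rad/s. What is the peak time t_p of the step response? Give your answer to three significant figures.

The damped frequency is ω_d = ω_n√(1−ζ²) = 1.09·√(1−0.654) = 0.641 rad/s.
Peak time t_p = π/ω_d = π/0.641 = 4.90 s.

t_p ≈ 4.90 s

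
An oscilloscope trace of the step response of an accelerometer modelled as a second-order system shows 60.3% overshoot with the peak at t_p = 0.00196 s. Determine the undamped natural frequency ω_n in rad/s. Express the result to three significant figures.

From the overshoot, ζ = −ln(OS)/√(π²+ln²(OS)) = 0.159.
From t_p = π/ω_d, ω_d = π/0.00196 = 1600 rad/s, so ω_n = ω_d/√(1−ζ²) = 1620 rad/s.

ω_n ≈ 1620 rad/s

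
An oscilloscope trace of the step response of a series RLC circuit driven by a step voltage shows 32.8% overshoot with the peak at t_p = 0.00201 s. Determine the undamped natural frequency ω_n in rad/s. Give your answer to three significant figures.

From the overshoot, ζ = −ln(OS)/√(π²+ln²(OS)) = 0.334.
t_p = π/ω_d ⇒ ω_d = 1560 rad/s; then ω_n = ω_d/√(1−ζ²) = 1660 rad/s.

ω_n ≈ 1660 rad/s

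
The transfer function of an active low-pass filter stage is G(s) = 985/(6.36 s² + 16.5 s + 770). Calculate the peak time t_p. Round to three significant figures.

Dividing through by 6.36: denominator becomes s² + 2.594 s + 121.1.
So ω_n = √121.1 = 11.0 rad/s and ζ = 2.594/(2·11.0) = 0.118.
The damped frequency ω_d = ω_n√(1−ζ²) = 10.9 rad/s. t_p = π/ω_d = 0.288 s.

t_p ≈ 0.288 s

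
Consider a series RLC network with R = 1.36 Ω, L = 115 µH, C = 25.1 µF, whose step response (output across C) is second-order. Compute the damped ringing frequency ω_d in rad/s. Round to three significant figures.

For a series RLC circuit (capacitor voltage as output), ω_n = 1/√(LC) = 1/√(115 µH · 25.1 µF) = 18600 rad/s.
ζ = (R/2)·√(C/L) = (1.36/2)·√(25.1 µF/115 µH) = 0.318.
The damped frequency ω_d = ω_n√(1−ζ²) = 17600 rad/s.

ω_d ≈ 17600 rad/s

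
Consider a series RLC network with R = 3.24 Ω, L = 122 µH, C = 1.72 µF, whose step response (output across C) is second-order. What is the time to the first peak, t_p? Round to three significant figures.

t_p ≈ 0.0000464 s

For a series RLC circuit (capacitor voltage as output), ω_n = 1/√(LC) = 1/√(122 µH · 1.72 µF) = 69000 rad/s.
ζ = (R/2)·√(C/L) = (3.24/2)·√(1.72 µF/122 µH) = 0.192.
ω_d = ω_n√(1−ζ²) = 67700 rad/s. t_p = π/ω_d = 0.0000464 s.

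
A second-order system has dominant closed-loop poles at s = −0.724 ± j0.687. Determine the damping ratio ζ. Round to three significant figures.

ζ ≈ 0.725

The poles are at −σ ± jω_d with σ = 0.724 and ω_d = 0.687, so ω_n = √(σ²+ω_d²) = 0.998 rad/s and ζ = σ/ω_n = 0.725.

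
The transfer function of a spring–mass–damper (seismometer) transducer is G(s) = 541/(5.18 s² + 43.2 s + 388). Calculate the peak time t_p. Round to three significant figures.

Dividing through by 5.18: denominator becomes s² + 8.340 s + 74.90.
So ω_n = √74.90 = 8.65 rad/s and ζ = 8.340/(2·8.65) = 0.482.
The damped frequency ω_d = ω_n√(1−ζ²) = 7.58 rad/s. t_p = π/ω_d = 0.414 s.

t_p ≈ 0.414 s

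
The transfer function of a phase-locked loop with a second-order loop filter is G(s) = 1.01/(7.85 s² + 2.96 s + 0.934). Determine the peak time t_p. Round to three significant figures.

Dividing through by 7.85: denominator becomes s² + 0.3771 s + 0.1190.
So ω_n = √0.1190 = 0.345 rad/s and ζ = 0.3771/(2·0.345) = 0.547.
ω_d = ω_n√(1−ζ²) = 0.289 rad/s. t_p = π/ω_d = 10.9 s.

t_p ≈ 10.9 s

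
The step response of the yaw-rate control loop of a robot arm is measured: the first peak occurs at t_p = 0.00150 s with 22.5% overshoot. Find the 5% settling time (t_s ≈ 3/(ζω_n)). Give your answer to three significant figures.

t_s ≈ 0.00302 s

ζ from %OS: ζ = |ln 0.225|/√(π²+ln²0.225) = 0.429.
From t_p = π/ω_d, ω_d = π/0.00150 = 2090 rad/s, so ω_n = ω_d/√(1−ζ²) = 2320 rad/s.
t_s ≈ 3/(ζω_n) = 3/(0.429·2320) = 0.00302 s.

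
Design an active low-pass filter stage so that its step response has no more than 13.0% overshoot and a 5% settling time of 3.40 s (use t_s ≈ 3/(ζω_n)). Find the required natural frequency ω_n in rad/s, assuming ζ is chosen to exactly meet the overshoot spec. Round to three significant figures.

ω_n ≈ 1.62 rad/s

From %OS = 100·exp(−πζ/√(1−ζ²)), invert to get ζ = −ln(OS)/√(π² + ln²(OS)) with OS = 0.130.
−ln 0.130 = 2.040, so ζ = 2.040/√(π² + 4.163) = 0.545.
From t_s ≈ 3/(ζω_n): ω_n = 3/(ζ·t_s) = 3/(0.545·3.40) = 1.62 rad/s.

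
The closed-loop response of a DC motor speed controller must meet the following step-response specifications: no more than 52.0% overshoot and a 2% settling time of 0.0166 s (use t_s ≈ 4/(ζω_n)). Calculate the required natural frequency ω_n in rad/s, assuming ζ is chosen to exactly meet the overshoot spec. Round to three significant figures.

ζ = −ln(OS)/√(π² + (ln OS)²). With OS = 0.520, ln OS = −0.6539 and ζ = 0.6539/3.209 = 0.204.
From t_s ≈ 4/(ζω_n): ω_n = 4/(ζ·t_s) = 4/(0.204·0.0166) = 1180 rad/s.

ω_n ≈ 1180 rad/s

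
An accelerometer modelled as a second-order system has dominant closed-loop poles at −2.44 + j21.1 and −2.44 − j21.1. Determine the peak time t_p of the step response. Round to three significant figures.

t_p = π/ω_d with ω_d = 21.1 (the imaginary part), so t_p = 0.149 s.

t_p ≈ 0.149 s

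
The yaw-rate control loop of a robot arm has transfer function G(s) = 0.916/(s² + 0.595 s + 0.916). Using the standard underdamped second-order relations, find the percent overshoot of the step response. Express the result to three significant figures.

Comparing the denominator to s² + 2ζω_n s + ω_n²: ω_n = √0.916 = 0.957 rad/s, and 2ζω_n = 0.595 so ζ = 0.595/(2·0.957) = 0.311.
%OS = 100 e^{−πζ/√(1−ζ²)} with ζ = 0.311 gives 35.8%.

%OS ≈ 35.8%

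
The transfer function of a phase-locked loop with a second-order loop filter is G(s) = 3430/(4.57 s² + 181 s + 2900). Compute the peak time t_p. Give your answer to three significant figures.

t_p ≈ 0.202 s

Dividing through by 4.57: denominator becomes s² + 39.61 s + 634.6.
So ω_n = √634.6 = 25.2 rad/s and ζ = 39.61/(2·25.2) = 0.786.
ω_d = 25.2·√(1 − 0.786²) = 15.6 rad/s. t_p = π/ω_d = 0.202 s.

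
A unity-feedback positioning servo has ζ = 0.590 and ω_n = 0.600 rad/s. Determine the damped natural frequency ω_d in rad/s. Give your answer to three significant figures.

ω_d ≈ 0.484 rad/s

ω_d = ω_n√(1−ζ²) = 0.600·√0.652 = 0.484 rad/s.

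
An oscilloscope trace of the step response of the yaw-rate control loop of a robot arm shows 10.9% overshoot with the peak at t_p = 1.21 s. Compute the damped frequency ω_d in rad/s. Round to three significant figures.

t_p = π/ω_d, so ω_d = π/1.21 = 2.60 rad/s.

ω_d ≈ 2.60 rad/s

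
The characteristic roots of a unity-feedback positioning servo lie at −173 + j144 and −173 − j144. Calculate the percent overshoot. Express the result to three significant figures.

%OS ≈ 2.30%

With σ = 173, ω_d = 144: ω_n = √(σ²+ω_d²) = 225 rad/s, ζ = σ/ω_n = 0.769.
%OS = 100·exp(−πζ/√(1−ζ²)) = 2.30%.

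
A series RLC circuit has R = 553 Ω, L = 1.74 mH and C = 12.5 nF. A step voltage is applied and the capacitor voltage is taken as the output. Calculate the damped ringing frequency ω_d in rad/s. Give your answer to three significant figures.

ω_d ≈ 144000 rad/s

For a series RLC circuit (capacitor voltage as output), ω_n = 1/√(LC) = 1/√(1.74 mH · 12.5 nF) = 214000 rad/s.
ζ = (R/2)·√(C/L) = (553/2)·√(12.5 nF/1.74 mH) = 0.741.
ω_d = ω_n√(1−ζ²) = 144000 rad/s.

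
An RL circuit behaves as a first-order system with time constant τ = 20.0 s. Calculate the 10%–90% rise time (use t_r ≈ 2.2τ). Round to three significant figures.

t_r ≈ 44.0 s

t_r ≈ 2.2τ = 44.0 s.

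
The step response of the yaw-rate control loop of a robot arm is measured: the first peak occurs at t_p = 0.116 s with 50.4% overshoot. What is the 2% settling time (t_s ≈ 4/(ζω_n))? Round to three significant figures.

t_s ≈ 0.677 s

The overshoot fixes ζ = −ln(OS)/√(π²+ln²(OS)) = 0.213.
t_p = π/ω_d ⇒ ω_d = 27.1 rad/s; then ω_n = ω_d/√(1−ζ²) = 27.7 rad/s.
t_s ≈ 4/(ζω_n) = 4/(0.213·27.7) = 0.677 s.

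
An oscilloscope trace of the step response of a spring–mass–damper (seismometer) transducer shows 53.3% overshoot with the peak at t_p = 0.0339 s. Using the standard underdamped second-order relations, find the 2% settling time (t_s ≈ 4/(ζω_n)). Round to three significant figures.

t_s ≈ 0.216 s

The overshoot fixes ζ = −ln(OS)/√(π²+ln²(OS)) = 0.196.
t_p = π/ω_d ⇒ ω_d = 92.7 rad/s; then ω_n = ω_d/√(1−ζ²) = 94.5 rad/s.
t_s ≈ 4/(ζω_n) = 4/(0.196·94.5) = 0.216 s.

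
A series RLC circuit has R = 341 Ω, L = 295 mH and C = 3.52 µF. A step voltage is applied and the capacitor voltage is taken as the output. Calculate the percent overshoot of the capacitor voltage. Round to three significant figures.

For a series RLC circuit (capacitor voltage as output), ω_n = 1/√(LC) = 1/√(295 mH · 3.52 µF) = 981 rad/s.
ζ = (R/2)·√(C/L) = (341/2)·√(3.52 µF/295 mH) = 0.589.
%OS = 100 e^{−πζ/√(1−ζ²)} with ζ = 0.589 gives 10.1%.

%OS ≈ 10.1%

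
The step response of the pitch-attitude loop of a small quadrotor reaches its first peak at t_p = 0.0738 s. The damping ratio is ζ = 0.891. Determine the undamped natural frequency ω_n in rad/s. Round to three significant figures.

ω_n ≈ 93.8 rad/s

Peak time t_p = π/ω_d, so ω_d = π/t_p = π/0.0738 = 42.6 rad/s.
ω_n = ω_d/√(1−ζ²) = 42.6/√0.206 = 93.8 rad/s.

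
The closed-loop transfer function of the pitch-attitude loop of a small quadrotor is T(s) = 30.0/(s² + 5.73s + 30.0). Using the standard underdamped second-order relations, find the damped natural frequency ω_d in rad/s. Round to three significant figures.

Comparing the denominator to s² + 2ζω_n s + ω_n²: ω_n = √30.0 = 5.48 rad/s, and 2ζω_n = 5.73 so ζ = 5.73/(2·5.48) = 0.523.
ω_d = ω_n√(1−ζ²) = 4.67 rad/s.

ω_d ≈ 4.67 rad/s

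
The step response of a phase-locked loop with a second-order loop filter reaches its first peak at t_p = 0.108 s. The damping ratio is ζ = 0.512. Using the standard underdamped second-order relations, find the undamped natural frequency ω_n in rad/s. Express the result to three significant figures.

Peak time t_p = π/ω_d, so ω_d = π/t_p = π/0.108 = 29.1 rad/s.
ω_n = ω_d/√(1−ζ²) = 29.1/√0.738 = 33.9 rad/s.

ω_n ≈ 33.9 rad/s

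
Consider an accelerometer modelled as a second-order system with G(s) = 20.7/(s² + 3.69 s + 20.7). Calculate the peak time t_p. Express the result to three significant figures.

Matching coefficients with s² + 2ζω_n s + ω_n² gives ω_n² = 20.7 ⇒ ω_n = 4.55 rad/s, and ζ = 3.69/(2ω_n) = 0.406.
The damped frequency ω_d = ω_n√(1−ζ²) = 4.16 rad/s. Then t_p = π/ω_d = 0.755 s.

t_p ≈ 0.755 s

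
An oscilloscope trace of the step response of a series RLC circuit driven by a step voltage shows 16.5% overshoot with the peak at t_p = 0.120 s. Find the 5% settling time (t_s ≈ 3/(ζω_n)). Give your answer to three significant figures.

ζ from %OS: ζ = |ln 0.165|/√(π²+ln²0.165) = 0.498.
From t_p = π/ω_d, ω_d = π/0.120 = 26.2 rad/s, so ω_n = ω_d/√(1−ζ²) = 30.2 rad/s.
t_s ≈ 3/(ζω_n) = 3/(0.498·30.2) = 0.200 s.

t_s ≈ 0.200 s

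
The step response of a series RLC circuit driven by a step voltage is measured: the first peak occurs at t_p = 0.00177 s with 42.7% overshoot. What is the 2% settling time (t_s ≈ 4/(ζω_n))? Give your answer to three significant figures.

ζ from %OS: ζ = |ln 0.427|/√(π²+ln²0.427) = 0.261.
t_p = π/ω_d ⇒ ω_d = 1770 rad/s; then ω_n = ω_d/√(1−ζ²) = 1840 rad/s.
t_s ≈ 4/(ζω_n) = 4/(0.261·1840) = 0.00832 s.

t_s ≈ 0.00832 s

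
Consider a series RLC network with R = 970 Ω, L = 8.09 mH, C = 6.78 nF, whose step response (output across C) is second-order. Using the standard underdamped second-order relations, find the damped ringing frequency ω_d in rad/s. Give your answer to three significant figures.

ω_d ≈ 121000 rad/s

For a series RLC circuit (capacitor voltage as output), ω_n = 1/√(LC) = 1/√(8.09 mH · 6.78 nF) = 135000 rad/s.
ζ = (R/2)·√(C/L) = (970/2)·√(6.78 nF/8.09 mH) = 0.444.
ω_d = ω_n√(1−ζ²) = 121000 rad/s.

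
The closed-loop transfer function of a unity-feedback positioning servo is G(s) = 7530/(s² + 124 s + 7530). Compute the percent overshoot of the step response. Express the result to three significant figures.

Matching coefficients with s² + 2ζω_n s + ω_n² gives ω_n² = 7530 ⇒ ω_n = 86.8 rad/s, and ζ = 124/(2ω_n) = 0.714.
%OS = 100·exp(−πζ/√(1−ζ²)) = 4.04%.

%OS ≈ 4.04%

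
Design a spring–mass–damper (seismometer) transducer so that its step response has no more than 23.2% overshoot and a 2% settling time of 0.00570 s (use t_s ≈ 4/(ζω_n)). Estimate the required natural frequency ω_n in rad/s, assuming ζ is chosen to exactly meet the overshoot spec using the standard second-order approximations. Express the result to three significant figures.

ω_n ≈ 1660 rad/s

ζ = −ln(OS)/√(π² + (ln OS)²). With OS = 0.232, ln OS = −1.461 and ζ = 1.461/3.465 = 0.422.
Then ω_n = 4/(ζ t_s) = 4/(0.422 × 0.00570) = 1660 rad/s.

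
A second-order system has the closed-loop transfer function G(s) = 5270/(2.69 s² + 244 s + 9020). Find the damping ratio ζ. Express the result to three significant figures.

Dividing through by 2.69: denominator becomes s² + 90.71 s + 3353.
So ω_n = √3353 = 57.9 rad/s and ζ = 90.71/(2·57.9) = 0.783.

ζ ≈ 0.783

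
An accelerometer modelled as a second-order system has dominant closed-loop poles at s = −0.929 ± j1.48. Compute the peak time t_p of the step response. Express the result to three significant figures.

t_p ≈ 2.12 s

t_p = π/ω_d with ω_d = 1.48 (the imaginary part), so t_p = 2.12 s.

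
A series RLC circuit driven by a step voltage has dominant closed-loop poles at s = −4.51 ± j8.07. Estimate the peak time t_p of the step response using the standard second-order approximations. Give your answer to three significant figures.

t_p = π/ω_d with ω_d = 8.07 (the imaginary part), so t_p = 0.389 s.

t_p ≈ 0.389 s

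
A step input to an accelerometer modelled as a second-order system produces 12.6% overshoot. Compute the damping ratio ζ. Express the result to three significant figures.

ζ ≈ 0.550

Inverting the overshoot relation: ζ = |ln 0.126|/√(π² + ln²0.126) = 0.550.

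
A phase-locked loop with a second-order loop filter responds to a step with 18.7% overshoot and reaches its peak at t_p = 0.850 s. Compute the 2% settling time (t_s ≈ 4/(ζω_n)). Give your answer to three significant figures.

t_s ≈ 2.03 s

The overshoot fixes ζ = −ln(OS)/√(π²+ln²(OS)) = 0.471.
t_p = π/ω_d ⇒ ω_d = 3.70 rad/s; then ω_n = ω_d/√(1−ζ²) = 4.19 rad/s.
t_s ≈ 4/(ζω_n) = 4/(0.471·4.19) = 2.03 s.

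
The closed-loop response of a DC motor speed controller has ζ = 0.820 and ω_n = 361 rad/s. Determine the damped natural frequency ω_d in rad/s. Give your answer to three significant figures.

ω_d = ω_n√(1−ζ²) = 361·√0.328 = 207 rad/s.

ω_d ≈ 207 rad/s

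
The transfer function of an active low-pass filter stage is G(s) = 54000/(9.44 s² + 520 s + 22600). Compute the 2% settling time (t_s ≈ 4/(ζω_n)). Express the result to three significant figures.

Dividing through by 9.44: denominator becomes s² + 55.08 s + 2394.
So ω_n = √2394 = 48.9 rad/s and ζ = 55.08/(2·48.9) = 0.563.
t_s ≈ 4/(ζω_n) = 0.145 s.

t_s ≈ 0.145 s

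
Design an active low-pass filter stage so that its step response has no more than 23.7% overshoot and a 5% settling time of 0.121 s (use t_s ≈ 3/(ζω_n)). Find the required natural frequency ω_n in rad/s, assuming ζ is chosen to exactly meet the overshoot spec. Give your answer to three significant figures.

ω_n ≈ 59.5 rad/s

From %OS = 100·exp(−πζ/√(1−ζ²)), invert to get ζ = −ln(OS)/√(π² + ln²(OS)) with OS = 0.237.
−ln 0.237 = 1.440, so ζ = 1.440/√(π² + 2.073) = 0.417.
From t_s ≈ 3/(ζω_n): ω_n = 3/(ζ·t_s) = 3/(0.417·0.121) = 59.5 rad/s.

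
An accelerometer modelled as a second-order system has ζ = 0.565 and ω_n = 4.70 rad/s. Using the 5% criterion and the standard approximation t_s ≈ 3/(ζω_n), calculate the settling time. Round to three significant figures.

t_s ≈ 3/(ζω_n) = 3/(0.565 × 4.70) = 1.13 s.

t_s ≈ 1.13 s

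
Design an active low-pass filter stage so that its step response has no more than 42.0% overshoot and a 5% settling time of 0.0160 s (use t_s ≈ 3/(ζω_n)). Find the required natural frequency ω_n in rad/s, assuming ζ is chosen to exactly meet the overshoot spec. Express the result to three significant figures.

From %OS = 100·exp(−πζ/√(1−ζ²)), invert to get ζ = −ln(OS)/√(π² + ln²(OS)) with OS = 0.420.
−ln 0.420 = 0.8675, so ζ = 0.8675/√(π² + 0.7526) = 0.266.
From t_s ≈ 3/(ζω_n): ω_n = 3/(ζ·t_s) = 3/(0.266·0.0160) = 704 rad/s.

ω_n ≈ 704 rad/s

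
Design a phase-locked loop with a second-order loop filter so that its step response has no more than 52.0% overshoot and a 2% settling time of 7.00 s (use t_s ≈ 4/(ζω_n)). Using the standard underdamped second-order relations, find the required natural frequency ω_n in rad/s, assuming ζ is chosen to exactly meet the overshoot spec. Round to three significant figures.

ω_n ≈ 2.80 rad/s

From %OS = 100·exp(−πζ/√(1−ζ²)), invert to get ζ = −ln(OS)/√(π² + ln²(OS)) with OS = 0.520.
−ln 0.520 = 0.6539, so ζ = 0.6539/√(π² + 0.4276) = 0.204.
Then ω_n = 4/(ζ t_s) = 4/(0.204 × 7.00) = 2.80 rad/s.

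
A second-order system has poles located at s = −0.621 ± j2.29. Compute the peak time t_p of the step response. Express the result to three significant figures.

t_p = π/ω_d with ω_d = 2.29 (the imaginary part), so t_p = 1.37 s.

t_p ≈ 1.37 s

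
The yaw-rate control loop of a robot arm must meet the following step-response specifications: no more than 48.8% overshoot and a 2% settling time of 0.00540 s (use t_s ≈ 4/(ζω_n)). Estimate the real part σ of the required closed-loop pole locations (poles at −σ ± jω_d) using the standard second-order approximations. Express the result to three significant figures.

The settling-time spec alone fixes σ = ζω_n = 4/t_s = 4/0.00540 = 741.
(Overshoot then fixes ζ = 0.223 and hence ω_d = σ·√(1−ζ²)/ζ = 3240 rad/s.)

σ ≈ 741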